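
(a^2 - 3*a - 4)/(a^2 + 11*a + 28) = (a^2 - 3*a - 4)/(a^2 + 11*a + 28)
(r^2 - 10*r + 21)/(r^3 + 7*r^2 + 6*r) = (r^2 - 10*r + 21)/(r*(r^2 + 7*r + 6))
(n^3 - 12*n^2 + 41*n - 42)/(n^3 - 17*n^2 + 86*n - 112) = (n - 3)/(n - 8)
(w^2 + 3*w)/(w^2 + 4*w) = (w + 3)/(w + 4)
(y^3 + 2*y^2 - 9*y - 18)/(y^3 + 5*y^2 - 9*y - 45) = (y + 2)/(y + 5)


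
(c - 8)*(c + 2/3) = c^2 - 22*c/3 - 16/3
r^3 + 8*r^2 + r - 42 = (r - 2)*(r + 3)*(r + 7)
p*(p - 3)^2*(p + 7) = p^4 + p^3 - 33*p^2 + 63*p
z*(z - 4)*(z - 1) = z^3 - 5*z^2 + 4*z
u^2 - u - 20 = (u - 5)*(u + 4)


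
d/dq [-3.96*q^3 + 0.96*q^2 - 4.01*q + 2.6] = -11.88*q^2 + 1.92*q - 4.01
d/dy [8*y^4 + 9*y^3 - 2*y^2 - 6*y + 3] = 32*y^3 + 27*y^2 - 4*y - 6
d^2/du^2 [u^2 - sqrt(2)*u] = 2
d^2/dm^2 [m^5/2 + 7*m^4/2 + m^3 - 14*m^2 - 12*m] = 10*m^3 + 42*m^2 + 6*m - 28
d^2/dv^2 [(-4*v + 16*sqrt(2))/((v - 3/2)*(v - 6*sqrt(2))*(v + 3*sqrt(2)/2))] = 192*(-4*v^5 + 6*v^4 + 50*sqrt(2)*v^4 - 465*v^3 - 73*sqrt(2)*v^3 + 396*sqrt(2)*v^2 + 864*v^2 - 1458*sqrt(2)*v + 2106*v - 1944 + 2673*sqrt(2))/(32*v^9 - 432*sqrt(2)*v^8 - 144*v^8 + 2376*v^7 + 1944*sqrt(2)*v^7 - 9828*v^6 + 6804*sqrt(2)*v^6 - 42282*sqrt(2)*v^5 - 24300*v^5 - 74358*sqrt(2)*v^4 + 167670*v^4 - 449064*v^3 + 597051*sqrt(2)*v^3 - 944784*sqrt(2)*v^2 + 971028*v^2 - 1259712*v + 472392*sqrt(2)*v + 629856)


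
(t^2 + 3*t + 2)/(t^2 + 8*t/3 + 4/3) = 3*(t + 1)/(3*t + 2)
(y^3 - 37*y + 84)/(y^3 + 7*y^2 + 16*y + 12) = (y^3 - 37*y + 84)/(y^3 + 7*y^2 + 16*y + 12)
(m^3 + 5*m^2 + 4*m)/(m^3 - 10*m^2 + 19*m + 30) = m*(m + 4)/(m^2 - 11*m + 30)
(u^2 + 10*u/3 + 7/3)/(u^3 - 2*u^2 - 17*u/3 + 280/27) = 9*(u + 1)/(9*u^2 - 39*u + 40)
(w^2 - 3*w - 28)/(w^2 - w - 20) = (w - 7)/(w - 5)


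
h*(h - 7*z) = h^2 - 7*h*z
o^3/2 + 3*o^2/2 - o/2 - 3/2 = (o/2 + 1/2)*(o - 1)*(o + 3)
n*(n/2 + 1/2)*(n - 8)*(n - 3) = n^4/2 - 5*n^3 + 13*n^2/2 + 12*n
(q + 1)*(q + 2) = q^2 + 3*q + 2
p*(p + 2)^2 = p^3 + 4*p^2 + 4*p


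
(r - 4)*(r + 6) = r^2 + 2*r - 24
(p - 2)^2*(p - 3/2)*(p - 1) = p^4 - 13*p^3/2 + 31*p^2/2 - 16*p + 6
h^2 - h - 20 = (h - 5)*(h + 4)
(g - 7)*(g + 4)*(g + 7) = g^3 + 4*g^2 - 49*g - 196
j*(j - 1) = j^2 - j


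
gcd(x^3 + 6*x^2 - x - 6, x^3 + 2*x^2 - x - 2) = x^2 - 1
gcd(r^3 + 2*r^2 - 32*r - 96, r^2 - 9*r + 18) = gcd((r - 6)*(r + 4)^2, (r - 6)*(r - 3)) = r - 6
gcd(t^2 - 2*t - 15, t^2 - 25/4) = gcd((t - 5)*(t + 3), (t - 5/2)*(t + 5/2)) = 1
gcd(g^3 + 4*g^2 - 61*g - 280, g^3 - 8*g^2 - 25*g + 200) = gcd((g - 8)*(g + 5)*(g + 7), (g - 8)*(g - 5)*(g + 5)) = g^2 - 3*g - 40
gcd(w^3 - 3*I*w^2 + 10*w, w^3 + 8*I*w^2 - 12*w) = w^2 + 2*I*w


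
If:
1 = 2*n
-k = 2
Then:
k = -2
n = 1/2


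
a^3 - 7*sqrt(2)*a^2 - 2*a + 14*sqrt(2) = (a - 7*sqrt(2))*(a - sqrt(2))*(a + sqrt(2))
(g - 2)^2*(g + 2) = g^3 - 2*g^2 - 4*g + 8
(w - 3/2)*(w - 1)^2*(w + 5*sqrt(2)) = w^4 - 7*w^3/2 + 5*sqrt(2)*w^3 - 35*sqrt(2)*w^2/2 + 4*w^2 - 3*w/2 + 20*sqrt(2)*w - 15*sqrt(2)/2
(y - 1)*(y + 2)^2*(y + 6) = y^4 + 9*y^3 + 18*y^2 - 4*y - 24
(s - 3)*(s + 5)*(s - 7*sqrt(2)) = s^3 - 7*sqrt(2)*s^2 + 2*s^2 - 14*sqrt(2)*s - 15*s + 105*sqrt(2)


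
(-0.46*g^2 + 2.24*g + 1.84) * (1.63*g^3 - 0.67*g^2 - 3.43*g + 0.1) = -0.7498*g^5 + 3.9594*g^4 + 3.0762*g^3 - 8.962*g^2 - 6.0872*g + 0.184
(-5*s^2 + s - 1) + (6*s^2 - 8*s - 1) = s^2 - 7*s - 2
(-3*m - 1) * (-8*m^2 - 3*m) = 24*m^3 + 17*m^2 + 3*m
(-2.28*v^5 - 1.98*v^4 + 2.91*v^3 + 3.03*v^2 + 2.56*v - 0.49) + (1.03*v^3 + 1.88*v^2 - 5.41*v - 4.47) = -2.28*v^5 - 1.98*v^4 + 3.94*v^3 + 4.91*v^2 - 2.85*v - 4.96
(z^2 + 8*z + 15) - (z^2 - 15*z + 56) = 23*z - 41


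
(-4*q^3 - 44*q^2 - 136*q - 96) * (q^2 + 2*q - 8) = -4*q^5 - 52*q^4 - 192*q^3 - 16*q^2 + 896*q + 768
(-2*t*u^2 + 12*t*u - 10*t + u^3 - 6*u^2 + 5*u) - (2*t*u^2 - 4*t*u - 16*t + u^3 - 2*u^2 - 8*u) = -4*t*u^2 + 16*t*u + 6*t - 4*u^2 + 13*u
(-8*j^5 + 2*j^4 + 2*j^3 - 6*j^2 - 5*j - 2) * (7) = -56*j^5 + 14*j^4 + 14*j^3 - 42*j^2 - 35*j - 14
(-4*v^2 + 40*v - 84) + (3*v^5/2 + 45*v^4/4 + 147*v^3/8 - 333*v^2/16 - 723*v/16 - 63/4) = 3*v^5/2 + 45*v^4/4 + 147*v^3/8 - 397*v^2/16 - 83*v/16 - 399/4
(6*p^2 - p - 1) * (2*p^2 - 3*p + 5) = 12*p^4 - 20*p^3 + 31*p^2 - 2*p - 5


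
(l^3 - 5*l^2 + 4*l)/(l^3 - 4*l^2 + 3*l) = (l - 4)/(l - 3)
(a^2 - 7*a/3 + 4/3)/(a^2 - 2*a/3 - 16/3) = (-3*a^2 + 7*a - 4)/(-3*a^2 + 2*a + 16)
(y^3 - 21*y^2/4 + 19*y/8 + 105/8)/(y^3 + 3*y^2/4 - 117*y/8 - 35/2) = (2*y^2 - 13*y + 21)/(2*y^2 - y - 28)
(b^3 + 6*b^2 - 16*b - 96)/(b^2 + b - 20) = (b^2 + 10*b + 24)/(b + 5)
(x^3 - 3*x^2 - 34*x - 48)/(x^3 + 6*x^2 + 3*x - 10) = (x^2 - 5*x - 24)/(x^2 + 4*x - 5)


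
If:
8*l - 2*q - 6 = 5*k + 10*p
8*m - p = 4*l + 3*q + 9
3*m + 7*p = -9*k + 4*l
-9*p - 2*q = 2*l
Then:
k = 156*q/2567 - 348/2567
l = 41*q/5134 + 2673/5134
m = 53*q/151 + 207/151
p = -575*q/2567 - 297/2567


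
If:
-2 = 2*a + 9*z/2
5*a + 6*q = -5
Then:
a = -9*z/4 - 1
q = 15*z/8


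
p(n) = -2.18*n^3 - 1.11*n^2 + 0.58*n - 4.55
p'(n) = -6.54*n^2 - 2.22*n + 0.58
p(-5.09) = 251.22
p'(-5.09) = -157.56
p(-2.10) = 9.53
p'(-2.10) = -23.60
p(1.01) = -7.34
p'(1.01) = -8.33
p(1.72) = -17.93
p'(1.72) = -22.59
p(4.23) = -186.96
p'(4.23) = -125.83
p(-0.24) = -4.72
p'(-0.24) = 0.74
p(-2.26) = 13.63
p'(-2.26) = -27.81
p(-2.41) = 18.12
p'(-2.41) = -32.05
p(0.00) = -4.55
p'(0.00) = 0.58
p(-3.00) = 42.58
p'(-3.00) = -51.62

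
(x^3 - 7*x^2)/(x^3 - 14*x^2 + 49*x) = x/(x - 7)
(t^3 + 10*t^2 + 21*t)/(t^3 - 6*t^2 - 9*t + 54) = t*(t + 7)/(t^2 - 9*t + 18)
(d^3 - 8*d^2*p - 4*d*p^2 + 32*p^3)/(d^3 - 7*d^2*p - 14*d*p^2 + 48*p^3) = (d + 2*p)/(d + 3*p)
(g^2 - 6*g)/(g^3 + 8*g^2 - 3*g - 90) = g*(g - 6)/(g^3 + 8*g^2 - 3*g - 90)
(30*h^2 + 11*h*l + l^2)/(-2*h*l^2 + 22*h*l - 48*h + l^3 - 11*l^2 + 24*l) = (-30*h^2 - 11*h*l - l^2)/(2*h*l^2 - 22*h*l + 48*h - l^3 + 11*l^2 - 24*l)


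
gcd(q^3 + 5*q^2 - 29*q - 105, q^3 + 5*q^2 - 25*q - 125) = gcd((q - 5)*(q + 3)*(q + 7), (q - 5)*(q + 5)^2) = q - 5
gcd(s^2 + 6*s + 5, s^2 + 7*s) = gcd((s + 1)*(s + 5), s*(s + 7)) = 1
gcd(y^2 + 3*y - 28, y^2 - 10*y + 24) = y - 4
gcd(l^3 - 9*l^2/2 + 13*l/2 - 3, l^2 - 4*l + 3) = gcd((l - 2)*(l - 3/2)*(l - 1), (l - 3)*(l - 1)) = l - 1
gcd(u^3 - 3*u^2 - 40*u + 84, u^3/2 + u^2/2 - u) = 1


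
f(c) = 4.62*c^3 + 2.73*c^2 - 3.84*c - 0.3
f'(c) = 13.86*c^2 + 5.46*c - 3.84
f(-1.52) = -4.38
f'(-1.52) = 19.88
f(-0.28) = 0.89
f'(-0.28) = -4.28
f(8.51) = 3012.01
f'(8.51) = 1046.37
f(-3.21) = -112.66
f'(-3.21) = 121.45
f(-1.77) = -10.57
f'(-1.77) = 29.92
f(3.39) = 198.04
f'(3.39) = 173.95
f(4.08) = 343.26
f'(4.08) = 249.16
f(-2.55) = -49.36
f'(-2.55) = 72.36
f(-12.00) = -7544.46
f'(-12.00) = 1926.48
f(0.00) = -0.30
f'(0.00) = -3.84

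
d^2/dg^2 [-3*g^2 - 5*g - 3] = -6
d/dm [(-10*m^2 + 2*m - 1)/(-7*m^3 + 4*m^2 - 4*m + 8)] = (-70*m^4 + 28*m^3 + 11*m^2 - 152*m + 12)/(49*m^6 - 56*m^5 + 72*m^4 - 144*m^3 + 80*m^2 - 64*m + 64)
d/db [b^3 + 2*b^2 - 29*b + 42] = 3*b^2 + 4*b - 29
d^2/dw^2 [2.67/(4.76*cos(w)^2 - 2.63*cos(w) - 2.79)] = (241.983168*(1 - cos(w)^2)^2 - 100.275588*cos(w)^3 + 281.294379*cos(w)^2 + 180.959517*cos(w) - 349.83675)/(-4.76*cos(w)^2 + 2.63*cos(w) + 2.79)^3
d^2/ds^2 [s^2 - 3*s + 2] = 2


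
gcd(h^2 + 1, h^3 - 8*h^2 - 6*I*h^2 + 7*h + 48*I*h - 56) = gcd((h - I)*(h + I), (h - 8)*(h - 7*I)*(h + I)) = h + I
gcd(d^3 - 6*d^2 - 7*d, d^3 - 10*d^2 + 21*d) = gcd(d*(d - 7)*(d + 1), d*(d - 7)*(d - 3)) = d^2 - 7*d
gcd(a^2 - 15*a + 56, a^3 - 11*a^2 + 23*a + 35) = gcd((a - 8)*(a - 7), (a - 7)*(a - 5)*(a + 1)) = a - 7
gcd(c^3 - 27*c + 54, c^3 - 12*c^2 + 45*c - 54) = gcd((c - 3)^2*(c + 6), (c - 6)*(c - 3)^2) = c^2 - 6*c + 9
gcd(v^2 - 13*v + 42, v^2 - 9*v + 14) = v - 7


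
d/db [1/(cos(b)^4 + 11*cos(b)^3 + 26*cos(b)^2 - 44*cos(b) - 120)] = (4*cos(b)^3 + 33*cos(b)^2 + 52*cos(b) - 44)*sin(b)/(cos(b)^4 + 11*cos(b)^3 + 26*cos(b)^2 - 44*cos(b) - 120)^2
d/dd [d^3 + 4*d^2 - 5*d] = 3*d^2 + 8*d - 5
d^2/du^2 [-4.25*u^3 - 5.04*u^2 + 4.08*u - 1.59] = -25.5*u - 10.08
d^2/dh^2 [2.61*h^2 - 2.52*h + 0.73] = 5.22000000000000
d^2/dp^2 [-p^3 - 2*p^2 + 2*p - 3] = -6*p - 4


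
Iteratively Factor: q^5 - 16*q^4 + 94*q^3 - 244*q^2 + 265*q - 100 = (q - 5)*(q^4 - 11*q^3 + 39*q^2 - 49*q + 20) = (q - 5)*(q - 1)*(q^3 - 10*q^2 + 29*q - 20) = (q - 5)*(q - 4)*(q - 1)*(q^2 - 6*q + 5) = (q - 5)^2*(q - 4)*(q - 1)*(q - 1)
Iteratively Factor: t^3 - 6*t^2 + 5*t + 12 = (t - 3)*(t^2 - 3*t - 4) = (t - 4)*(t - 3)*(t + 1)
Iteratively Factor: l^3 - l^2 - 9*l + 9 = (l - 1)*(l^2 - 9) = (l - 3)*(l - 1)*(l + 3)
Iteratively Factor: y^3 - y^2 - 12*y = (y)*(y^2 - y - 12) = y*(y + 3)*(y - 4)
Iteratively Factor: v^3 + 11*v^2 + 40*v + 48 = (v + 4)*(v^2 + 7*v + 12) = (v + 4)^2*(v + 3)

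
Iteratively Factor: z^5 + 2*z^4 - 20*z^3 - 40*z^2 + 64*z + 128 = (z + 2)*(z^4 - 20*z^2 + 64) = (z - 2)*(z + 2)*(z^3 + 2*z^2 - 16*z - 32) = (z - 2)*(z + 2)^2*(z^2 - 16) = (z - 2)*(z + 2)^2*(z + 4)*(z - 4)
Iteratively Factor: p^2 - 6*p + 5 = (p - 1)*(p - 5)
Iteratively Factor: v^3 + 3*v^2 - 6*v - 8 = (v + 4)*(v^2 - v - 2) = (v - 2)*(v + 4)*(v + 1)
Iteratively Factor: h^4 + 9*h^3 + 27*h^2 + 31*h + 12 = (h + 3)*(h^3 + 6*h^2 + 9*h + 4) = (h + 1)*(h + 3)*(h^2 + 5*h + 4) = (h + 1)^2*(h + 3)*(h + 4)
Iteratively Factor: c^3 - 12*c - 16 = (c + 2)*(c^2 - 2*c - 8) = (c - 4)*(c + 2)*(c + 2)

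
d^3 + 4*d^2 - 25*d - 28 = (d - 4)*(d + 1)*(d + 7)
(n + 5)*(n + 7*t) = n^2 + 7*n*t + 5*n + 35*t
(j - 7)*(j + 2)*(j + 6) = j^3 + j^2 - 44*j - 84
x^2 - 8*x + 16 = (x - 4)^2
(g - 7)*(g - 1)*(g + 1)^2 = g^4 - 6*g^3 - 8*g^2 + 6*g + 7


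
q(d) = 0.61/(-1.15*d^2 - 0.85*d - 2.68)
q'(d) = 0.61*(2.3*d + 0.85)/(-1.15*d^2 - 0.85*d - 2.68)^2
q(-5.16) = -0.02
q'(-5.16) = -0.01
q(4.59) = -0.02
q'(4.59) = 0.01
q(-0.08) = -0.23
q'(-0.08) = 0.06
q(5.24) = -0.02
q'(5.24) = 0.01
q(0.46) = -0.18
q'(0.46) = 0.11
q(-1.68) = -0.14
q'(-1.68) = -0.09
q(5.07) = -0.02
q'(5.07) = 0.01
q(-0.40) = -0.24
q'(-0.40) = -0.01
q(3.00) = -0.04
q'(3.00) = 0.02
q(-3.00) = -0.06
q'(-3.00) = -0.03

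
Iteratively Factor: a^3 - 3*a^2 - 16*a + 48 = (a + 4)*(a^2 - 7*a + 12) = (a - 3)*(a + 4)*(a - 4)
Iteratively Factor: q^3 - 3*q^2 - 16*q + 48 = (q + 4)*(q^2 - 7*q + 12) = (q - 3)*(q + 4)*(q - 4)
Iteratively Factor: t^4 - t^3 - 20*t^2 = (t - 5)*(t^3 + 4*t^2) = t*(t - 5)*(t^2 + 4*t) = t^2*(t - 5)*(t + 4)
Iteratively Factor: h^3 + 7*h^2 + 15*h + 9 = (h + 1)*(h^2 + 6*h + 9) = (h + 1)*(h + 3)*(h + 3)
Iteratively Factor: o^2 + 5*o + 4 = (o + 1)*(o + 4)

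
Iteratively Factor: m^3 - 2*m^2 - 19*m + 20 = (m - 5)*(m^2 + 3*m - 4) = (m - 5)*(m - 1)*(m + 4)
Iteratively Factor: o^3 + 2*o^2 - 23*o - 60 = (o - 5)*(o^2 + 7*o + 12) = (o - 5)*(o + 3)*(o + 4)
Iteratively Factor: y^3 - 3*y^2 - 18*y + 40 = (y - 5)*(y^2 + 2*y - 8) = (y - 5)*(y - 2)*(y + 4)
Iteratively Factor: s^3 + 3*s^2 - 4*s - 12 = (s + 3)*(s^2 - 4) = (s + 2)*(s + 3)*(s - 2)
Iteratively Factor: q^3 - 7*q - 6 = (q + 1)*(q^2 - q - 6) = (q - 3)*(q + 1)*(q + 2)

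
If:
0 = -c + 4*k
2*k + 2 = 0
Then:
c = -4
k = -1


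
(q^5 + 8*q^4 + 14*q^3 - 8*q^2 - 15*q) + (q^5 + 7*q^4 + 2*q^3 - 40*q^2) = 2*q^5 + 15*q^4 + 16*q^3 - 48*q^2 - 15*q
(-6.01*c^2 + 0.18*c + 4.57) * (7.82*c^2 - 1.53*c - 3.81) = -46.9982*c^4 + 10.6029*c^3 + 58.3601*c^2 - 7.6779*c - 17.4117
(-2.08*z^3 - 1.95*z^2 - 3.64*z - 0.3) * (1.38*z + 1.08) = -2.8704*z^4 - 4.9374*z^3 - 7.1292*z^2 - 4.3452*z - 0.324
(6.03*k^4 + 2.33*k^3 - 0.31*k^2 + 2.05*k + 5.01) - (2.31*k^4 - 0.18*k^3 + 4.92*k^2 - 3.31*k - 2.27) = 3.72*k^4 + 2.51*k^3 - 5.23*k^2 + 5.36*k + 7.28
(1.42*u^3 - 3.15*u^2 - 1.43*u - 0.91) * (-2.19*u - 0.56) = -3.1098*u^4 + 6.1033*u^3 + 4.8957*u^2 + 2.7937*u + 0.5096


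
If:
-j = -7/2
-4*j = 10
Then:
No Solution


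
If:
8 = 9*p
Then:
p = 8/9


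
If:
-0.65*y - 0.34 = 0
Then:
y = -0.52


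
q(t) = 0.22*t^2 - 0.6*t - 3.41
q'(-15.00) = -7.20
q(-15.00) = 55.09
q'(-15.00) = -7.20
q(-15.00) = 55.09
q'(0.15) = -0.53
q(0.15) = -3.50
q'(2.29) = 0.41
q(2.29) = -3.63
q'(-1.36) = -1.20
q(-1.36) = -2.19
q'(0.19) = -0.52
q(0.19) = -3.52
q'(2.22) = 0.38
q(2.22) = -3.66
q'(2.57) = 0.53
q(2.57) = -3.50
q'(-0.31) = -0.74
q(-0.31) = -3.20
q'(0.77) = -0.26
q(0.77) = -3.74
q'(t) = 0.44*t - 0.6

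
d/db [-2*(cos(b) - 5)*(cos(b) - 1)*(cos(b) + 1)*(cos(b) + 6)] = 2*(4*cos(b)^3 + 3*cos(b)^2 - 62*cos(b) - 1)*sin(b)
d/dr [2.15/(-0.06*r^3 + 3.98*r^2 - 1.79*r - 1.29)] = (0.387*r^2 - 17.114*r + 3.8485)/(0.06*r^3 - 3.98*r^2 + 1.79*r + 1.29)^2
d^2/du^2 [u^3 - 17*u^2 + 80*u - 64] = 6*u - 34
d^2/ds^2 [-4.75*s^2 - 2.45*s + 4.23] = -9.50000000000000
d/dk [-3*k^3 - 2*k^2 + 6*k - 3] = -9*k^2 - 4*k + 6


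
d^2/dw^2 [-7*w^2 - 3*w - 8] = -14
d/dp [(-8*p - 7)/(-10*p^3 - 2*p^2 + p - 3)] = (80*p^3 + 16*p^2 - 8*p - (8*p + 7)*(30*p^2 + 4*p - 1) + 24)/(10*p^3 + 2*p^2 - p + 3)^2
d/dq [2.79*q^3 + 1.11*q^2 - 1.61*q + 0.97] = 8.37*q^2 + 2.22*q - 1.61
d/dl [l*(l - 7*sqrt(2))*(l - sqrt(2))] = 3*l^2 - 16*sqrt(2)*l + 14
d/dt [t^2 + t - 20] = 2*t + 1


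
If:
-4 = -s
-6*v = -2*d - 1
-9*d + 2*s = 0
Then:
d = 8/9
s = 4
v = 25/54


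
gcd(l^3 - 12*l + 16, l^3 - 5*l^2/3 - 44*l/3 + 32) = l + 4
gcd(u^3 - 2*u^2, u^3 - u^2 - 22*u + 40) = u - 2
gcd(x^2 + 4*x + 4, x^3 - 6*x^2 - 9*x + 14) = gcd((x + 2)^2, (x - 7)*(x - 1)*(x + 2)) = x + 2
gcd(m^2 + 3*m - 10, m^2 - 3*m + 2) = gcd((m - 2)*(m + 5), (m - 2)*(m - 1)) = m - 2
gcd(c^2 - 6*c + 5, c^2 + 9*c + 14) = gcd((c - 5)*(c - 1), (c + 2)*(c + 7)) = 1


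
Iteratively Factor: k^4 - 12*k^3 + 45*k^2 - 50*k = (k - 2)*(k^3 - 10*k^2 + 25*k) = (k - 5)*(k - 2)*(k^2 - 5*k) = k*(k - 5)*(k - 2)*(k - 5)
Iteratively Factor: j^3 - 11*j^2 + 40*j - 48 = (j - 4)*(j^2 - 7*j + 12) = (j - 4)*(j - 3)*(j - 4)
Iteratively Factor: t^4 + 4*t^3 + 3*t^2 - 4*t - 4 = (t + 2)*(t^3 + 2*t^2 - t - 2) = (t + 1)*(t + 2)*(t^2 + t - 2) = (t - 1)*(t + 1)*(t + 2)*(t + 2)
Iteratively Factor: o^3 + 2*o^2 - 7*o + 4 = (o - 1)*(o^2 + 3*o - 4) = (o - 1)*(o + 4)*(o - 1)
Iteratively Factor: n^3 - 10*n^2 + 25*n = (n - 5)*(n^2 - 5*n) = n*(n - 5)*(n - 5)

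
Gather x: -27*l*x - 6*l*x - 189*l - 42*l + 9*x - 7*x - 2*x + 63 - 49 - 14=-33*l*x - 231*l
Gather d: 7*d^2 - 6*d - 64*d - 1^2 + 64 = 7*d^2 - 70*d + 63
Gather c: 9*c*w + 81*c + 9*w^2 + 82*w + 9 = c*(9*w + 81) + 9*w^2 + 82*w + 9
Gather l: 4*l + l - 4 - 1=5*l - 5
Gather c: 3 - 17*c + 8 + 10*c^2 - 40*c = 10*c^2 - 57*c + 11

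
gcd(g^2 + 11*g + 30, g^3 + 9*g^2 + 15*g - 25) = g + 5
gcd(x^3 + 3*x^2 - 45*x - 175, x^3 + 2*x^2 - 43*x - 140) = x^2 - 2*x - 35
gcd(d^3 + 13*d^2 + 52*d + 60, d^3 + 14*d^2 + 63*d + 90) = d^2 + 11*d + 30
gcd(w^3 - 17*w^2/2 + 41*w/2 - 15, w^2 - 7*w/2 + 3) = w^2 - 7*w/2 + 3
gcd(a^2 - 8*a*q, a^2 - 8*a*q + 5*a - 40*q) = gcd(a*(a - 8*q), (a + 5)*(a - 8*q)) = -a + 8*q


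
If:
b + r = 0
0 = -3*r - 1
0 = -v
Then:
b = 1/3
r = -1/3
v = 0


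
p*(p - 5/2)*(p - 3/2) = p^3 - 4*p^2 + 15*p/4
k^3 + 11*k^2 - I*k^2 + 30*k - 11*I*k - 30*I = (k + 5)*(k + 6)*(k - I)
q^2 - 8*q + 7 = (q - 7)*(q - 1)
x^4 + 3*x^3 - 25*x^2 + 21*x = x*(x - 3)*(x - 1)*(x + 7)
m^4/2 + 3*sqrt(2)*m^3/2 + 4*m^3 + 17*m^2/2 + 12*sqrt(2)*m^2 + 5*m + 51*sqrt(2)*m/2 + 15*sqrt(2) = (m/2 + 1/2)*(m + 2)*(m + 5)*(m + 3*sqrt(2))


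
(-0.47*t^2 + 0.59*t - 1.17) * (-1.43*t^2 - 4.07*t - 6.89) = 0.6721*t^4 + 1.0692*t^3 + 2.5101*t^2 + 0.696800000000001*t + 8.0613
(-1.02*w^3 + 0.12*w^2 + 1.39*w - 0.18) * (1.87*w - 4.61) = -1.9074*w^4 + 4.9266*w^3 + 2.0461*w^2 - 6.7445*w + 0.8298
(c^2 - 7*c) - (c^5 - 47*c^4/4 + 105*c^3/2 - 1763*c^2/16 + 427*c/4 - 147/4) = -c^5 + 47*c^4/4 - 105*c^3/2 + 1779*c^2/16 - 455*c/4 + 147/4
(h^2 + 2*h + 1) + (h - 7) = h^2 + 3*h - 6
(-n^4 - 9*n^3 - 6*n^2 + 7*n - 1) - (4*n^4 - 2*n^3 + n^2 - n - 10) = -5*n^4 - 7*n^3 - 7*n^2 + 8*n + 9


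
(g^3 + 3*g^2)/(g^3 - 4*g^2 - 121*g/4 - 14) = 4*g^2*(g + 3)/(4*g^3 - 16*g^2 - 121*g - 56)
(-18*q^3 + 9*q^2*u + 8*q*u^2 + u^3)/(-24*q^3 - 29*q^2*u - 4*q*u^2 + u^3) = (6*q^2 - 5*q*u - u^2)/(8*q^2 + 7*q*u - u^2)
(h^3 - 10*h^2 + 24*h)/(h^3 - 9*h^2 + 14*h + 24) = h/(h + 1)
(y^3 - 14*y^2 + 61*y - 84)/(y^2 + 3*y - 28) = (y^2 - 10*y + 21)/(y + 7)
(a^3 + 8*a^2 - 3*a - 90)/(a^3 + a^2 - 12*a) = (a^2 + 11*a + 30)/(a*(a + 4))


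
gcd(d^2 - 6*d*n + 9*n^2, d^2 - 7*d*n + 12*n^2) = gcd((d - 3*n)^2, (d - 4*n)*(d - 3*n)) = d - 3*n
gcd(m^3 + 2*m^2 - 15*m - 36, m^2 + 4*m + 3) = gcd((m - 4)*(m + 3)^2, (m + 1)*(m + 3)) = m + 3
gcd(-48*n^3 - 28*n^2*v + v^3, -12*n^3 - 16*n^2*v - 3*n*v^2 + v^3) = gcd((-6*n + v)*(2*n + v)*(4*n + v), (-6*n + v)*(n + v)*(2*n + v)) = -12*n^2 - 4*n*v + v^2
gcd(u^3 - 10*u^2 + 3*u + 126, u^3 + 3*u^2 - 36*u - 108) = u^2 - 3*u - 18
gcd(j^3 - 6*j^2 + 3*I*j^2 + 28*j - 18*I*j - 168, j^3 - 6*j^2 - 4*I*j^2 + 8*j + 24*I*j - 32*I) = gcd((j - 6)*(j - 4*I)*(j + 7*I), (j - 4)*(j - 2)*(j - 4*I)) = j - 4*I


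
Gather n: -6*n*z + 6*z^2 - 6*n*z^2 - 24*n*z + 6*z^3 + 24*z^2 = n*(-6*z^2 - 30*z) + 6*z^3 + 30*z^2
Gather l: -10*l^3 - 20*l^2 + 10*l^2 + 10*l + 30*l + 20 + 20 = -10*l^3 - 10*l^2 + 40*l + 40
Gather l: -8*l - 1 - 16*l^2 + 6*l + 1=-16*l^2 - 2*l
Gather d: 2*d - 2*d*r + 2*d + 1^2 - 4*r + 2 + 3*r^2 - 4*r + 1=d*(4 - 2*r) + 3*r^2 - 8*r + 4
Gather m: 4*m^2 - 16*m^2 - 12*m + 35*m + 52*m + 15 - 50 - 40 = -12*m^2 + 75*m - 75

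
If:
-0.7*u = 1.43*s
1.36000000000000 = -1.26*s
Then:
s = -1.08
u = 2.20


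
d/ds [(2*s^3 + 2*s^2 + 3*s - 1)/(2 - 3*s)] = (-12*s^3 + 6*s^2 + 8*s + 3)/(9*s^2 - 12*s + 4)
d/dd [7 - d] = -1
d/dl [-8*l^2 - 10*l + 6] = -16*l - 10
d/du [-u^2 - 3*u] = -2*u - 3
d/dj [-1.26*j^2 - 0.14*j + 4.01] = -2.52*j - 0.14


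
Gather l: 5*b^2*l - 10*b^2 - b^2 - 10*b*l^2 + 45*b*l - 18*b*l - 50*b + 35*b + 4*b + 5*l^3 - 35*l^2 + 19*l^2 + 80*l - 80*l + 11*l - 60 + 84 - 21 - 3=-11*b^2 - 11*b + 5*l^3 + l^2*(-10*b - 16) + l*(5*b^2 + 27*b + 11)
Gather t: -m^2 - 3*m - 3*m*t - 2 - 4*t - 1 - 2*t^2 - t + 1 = -m^2 - 3*m - 2*t^2 + t*(-3*m - 5) - 2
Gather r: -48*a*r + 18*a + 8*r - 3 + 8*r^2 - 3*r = 18*a + 8*r^2 + r*(5 - 48*a) - 3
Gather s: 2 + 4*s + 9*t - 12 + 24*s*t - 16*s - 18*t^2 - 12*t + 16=s*(24*t - 12) - 18*t^2 - 3*t + 6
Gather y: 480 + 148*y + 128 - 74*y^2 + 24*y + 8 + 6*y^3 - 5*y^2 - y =6*y^3 - 79*y^2 + 171*y + 616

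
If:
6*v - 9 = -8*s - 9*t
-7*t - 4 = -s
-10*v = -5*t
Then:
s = 111/68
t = -23/68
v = -23/136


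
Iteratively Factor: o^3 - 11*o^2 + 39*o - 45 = (o - 3)*(o^2 - 8*o + 15) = (o - 3)^2*(o - 5)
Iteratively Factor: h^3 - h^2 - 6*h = (h + 2)*(h^2 - 3*h) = (h - 3)*(h + 2)*(h)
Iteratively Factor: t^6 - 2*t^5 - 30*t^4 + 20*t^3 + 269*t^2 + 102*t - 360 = (t + 2)*(t^5 - 4*t^4 - 22*t^3 + 64*t^2 + 141*t - 180) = (t - 5)*(t + 2)*(t^4 + t^3 - 17*t^2 - 21*t + 36) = (t - 5)*(t - 1)*(t + 2)*(t^3 + 2*t^2 - 15*t - 36) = (t - 5)*(t - 4)*(t - 1)*(t + 2)*(t^2 + 6*t + 9) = (t - 5)*(t - 4)*(t - 1)*(t + 2)*(t + 3)*(t + 3)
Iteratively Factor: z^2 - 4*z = (z - 4)*(z)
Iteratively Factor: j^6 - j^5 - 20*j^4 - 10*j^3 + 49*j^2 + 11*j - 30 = (j - 1)*(j^5 - 20*j^3 - 30*j^2 + 19*j + 30) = (j - 1)*(j + 3)*(j^4 - 3*j^3 - 11*j^2 + 3*j + 10) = (j - 1)*(j + 1)*(j + 3)*(j^3 - 4*j^2 - 7*j + 10) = (j - 5)*(j - 1)*(j + 1)*(j + 3)*(j^2 + j - 2) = (j - 5)*(j - 1)^2*(j + 1)*(j + 3)*(j + 2)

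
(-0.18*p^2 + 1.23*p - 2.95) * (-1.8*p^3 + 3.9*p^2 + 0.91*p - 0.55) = 0.324*p^5 - 2.916*p^4 + 9.9432*p^3 - 10.2867*p^2 - 3.361*p + 1.6225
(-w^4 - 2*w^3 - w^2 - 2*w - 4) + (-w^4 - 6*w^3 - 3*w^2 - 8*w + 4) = -2*w^4 - 8*w^3 - 4*w^2 - 10*w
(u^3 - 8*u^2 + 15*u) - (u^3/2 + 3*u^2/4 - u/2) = u^3/2 - 35*u^2/4 + 31*u/2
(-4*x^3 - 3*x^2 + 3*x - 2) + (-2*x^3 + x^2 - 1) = -6*x^3 - 2*x^2 + 3*x - 3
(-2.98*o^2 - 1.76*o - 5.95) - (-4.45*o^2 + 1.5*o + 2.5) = 1.47*o^2 - 3.26*o - 8.45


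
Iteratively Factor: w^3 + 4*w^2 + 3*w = (w)*(w^2 + 4*w + 3) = w*(w + 3)*(w + 1)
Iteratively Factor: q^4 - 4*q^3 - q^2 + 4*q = (q + 1)*(q^3 - 5*q^2 + 4*q) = q*(q + 1)*(q^2 - 5*q + 4) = q*(q - 4)*(q + 1)*(q - 1)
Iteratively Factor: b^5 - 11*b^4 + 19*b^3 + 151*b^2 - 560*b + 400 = (b - 5)*(b^4 - 6*b^3 - 11*b^2 + 96*b - 80) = (b - 5)*(b - 1)*(b^3 - 5*b^2 - 16*b + 80) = (b - 5)^2*(b - 1)*(b^2 - 16) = (b - 5)^2*(b - 1)*(b + 4)*(b - 4)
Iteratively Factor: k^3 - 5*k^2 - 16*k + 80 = (k - 4)*(k^2 - k - 20) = (k - 4)*(k + 4)*(k - 5)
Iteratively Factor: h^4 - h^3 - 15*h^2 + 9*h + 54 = (h + 3)*(h^3 - 4*h^2 - 3*h + 18) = (h - 3)*(h + 3)*(h^2 - h - 6) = (h - 3)^2*(h + 3)*(h + 2)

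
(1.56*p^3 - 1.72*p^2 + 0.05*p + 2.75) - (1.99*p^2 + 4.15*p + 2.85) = 1.56*p^3 - 3.71*p^2 - 4.1*p - 0.1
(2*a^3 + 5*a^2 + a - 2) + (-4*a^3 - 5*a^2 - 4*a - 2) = -2*a^3 - 3*a - 4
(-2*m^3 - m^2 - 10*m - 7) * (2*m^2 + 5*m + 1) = -4*m^5 - 12*m^4 - 27*m^3 - 65*m^2 - 45*m - 7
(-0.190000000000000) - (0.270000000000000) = -0.460000000000000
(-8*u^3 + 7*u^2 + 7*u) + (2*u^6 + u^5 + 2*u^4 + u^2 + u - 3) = 2*u^6 + u^5 + 2*u^4 - 8*u^3 + 8*u^2 + 8*u - 3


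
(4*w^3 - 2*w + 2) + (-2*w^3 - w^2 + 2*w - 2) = 2*w^3 - w^2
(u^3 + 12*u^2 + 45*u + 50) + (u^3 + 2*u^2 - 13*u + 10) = 2*u^3 + 14*u^2 + 32*u + 60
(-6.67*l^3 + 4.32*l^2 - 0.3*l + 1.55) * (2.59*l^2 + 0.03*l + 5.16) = -17.2753*l^5 + 10.9887*l^4 - 35.0646*l^3 + 26.2967*l^2 - 1.5015*l + 7.998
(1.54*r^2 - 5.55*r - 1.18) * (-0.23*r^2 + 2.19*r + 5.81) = -0.3542*r^4 + 4.6491*r^3 - 2.9357*r^2 - 34.8297*r - 6.8558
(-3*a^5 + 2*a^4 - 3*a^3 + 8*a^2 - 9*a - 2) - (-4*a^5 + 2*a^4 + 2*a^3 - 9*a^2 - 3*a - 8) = a^5 - 5*a^3 + 17*a^2 - 6*a + 6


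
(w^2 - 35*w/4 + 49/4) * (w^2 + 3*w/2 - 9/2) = w^4 - 29*w^3/4 - 43*w^2/8 + 231*w/4 - 441/8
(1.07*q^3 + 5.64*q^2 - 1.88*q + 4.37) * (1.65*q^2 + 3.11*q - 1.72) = 1.7655*q^5 + 12.6337*q^4 + 12.598*q^3 - 8.3371*q^2 + 16.8243*q - 7.5164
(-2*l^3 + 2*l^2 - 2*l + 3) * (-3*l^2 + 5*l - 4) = 6*l^5 - 16*l^4 + 24*l^3 - 27*l^2 + 23*l - 12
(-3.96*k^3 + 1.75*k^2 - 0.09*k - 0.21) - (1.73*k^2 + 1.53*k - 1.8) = -3.96*k^3 + 0.02*k^2 - 1.62*k + 1.59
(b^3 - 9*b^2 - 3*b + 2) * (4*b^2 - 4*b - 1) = 4*b^5 - 40*b^4 + 23*b^3 + 29*b^2 - 5*b - 2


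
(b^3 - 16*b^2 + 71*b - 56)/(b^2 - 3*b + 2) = (b^2 - 15*b + 56)/(b - 2)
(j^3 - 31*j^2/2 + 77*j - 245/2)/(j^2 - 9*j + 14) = (2*j^2 - 17*j + 35)/(2*(j - 2))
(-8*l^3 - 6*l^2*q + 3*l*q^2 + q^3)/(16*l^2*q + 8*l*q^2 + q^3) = (-2*l^2 - l*q + q^2)/(q*(4*l + q))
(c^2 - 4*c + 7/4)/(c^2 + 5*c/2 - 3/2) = (c - 7/2)/(c + 3)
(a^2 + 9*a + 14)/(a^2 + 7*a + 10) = (a + 7)/(a + 5)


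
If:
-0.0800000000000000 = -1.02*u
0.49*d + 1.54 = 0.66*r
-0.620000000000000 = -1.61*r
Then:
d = -2.62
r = 0.39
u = 0.08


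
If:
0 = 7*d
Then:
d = 0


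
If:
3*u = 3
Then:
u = 1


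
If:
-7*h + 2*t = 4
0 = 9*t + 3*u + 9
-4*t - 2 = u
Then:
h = -2/7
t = 1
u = -6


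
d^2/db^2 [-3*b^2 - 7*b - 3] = -6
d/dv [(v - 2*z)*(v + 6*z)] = 2*v + 4*z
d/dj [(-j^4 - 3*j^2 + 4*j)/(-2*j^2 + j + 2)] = (-j*(4*j - 1)*(j^3 + 3*j - 4) + 2*(-2*j^2 + j + 2)*(-2*j^3 - 3*j + 2))/(-2*j^2 + j + 2)^2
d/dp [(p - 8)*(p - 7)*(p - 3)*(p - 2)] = 4*p^3 - 60*p^2 + 274*p - 370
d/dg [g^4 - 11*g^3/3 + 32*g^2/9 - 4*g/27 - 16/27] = 4*g^3 - 11*g^2 + 64*g/9 - 4/27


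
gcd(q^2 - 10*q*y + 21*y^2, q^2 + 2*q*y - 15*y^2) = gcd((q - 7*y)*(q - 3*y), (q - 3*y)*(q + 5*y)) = -q + 3*y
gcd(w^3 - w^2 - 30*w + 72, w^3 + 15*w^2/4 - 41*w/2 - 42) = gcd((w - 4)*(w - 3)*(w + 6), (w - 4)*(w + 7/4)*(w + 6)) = w^2 + 2*w - 24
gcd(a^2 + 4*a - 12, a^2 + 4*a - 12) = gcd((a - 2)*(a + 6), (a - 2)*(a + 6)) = a^2 + 4*a - 12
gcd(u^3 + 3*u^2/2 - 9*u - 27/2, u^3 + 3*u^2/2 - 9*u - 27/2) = u^3 + 3*u^2/2 - 9*u - 27/2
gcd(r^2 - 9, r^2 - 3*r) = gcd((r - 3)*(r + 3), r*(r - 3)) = r - 3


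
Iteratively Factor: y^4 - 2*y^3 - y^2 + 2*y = (y - 2)*(y^3 - y) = y*(y - 2)*(y^2 - 1) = y*(y - 2)*(y - 1)*(y + 1)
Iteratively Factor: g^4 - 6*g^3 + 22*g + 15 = (g - 3)*(g^3 - 3*g^2 - 9*g - 5) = (g - 3)*(g + 1)*(g^2 - 4*g - 5) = (g - 5)*(g - 3)*(g + 1)*(g + 1)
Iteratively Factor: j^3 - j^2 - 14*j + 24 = (j - 2)*(j^2 + j - 12) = (j - 2)*(j + 4)*(j - 3)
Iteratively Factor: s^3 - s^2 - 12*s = (s + 3)*(s^2 - 4*s) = s*(s + 3)*(s - 4)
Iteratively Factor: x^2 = (x)*(x)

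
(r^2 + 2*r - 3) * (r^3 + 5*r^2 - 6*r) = r^5 + 7*r^4 + r^3 - 27*r^2 + 18*r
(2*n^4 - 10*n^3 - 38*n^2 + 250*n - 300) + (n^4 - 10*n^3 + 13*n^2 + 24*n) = 3*n^4 - 20*n^3 - 25*n^2 + 274*n - 300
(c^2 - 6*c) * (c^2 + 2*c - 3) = c^4 - 4*c^3 - 15*c^2 + 18*c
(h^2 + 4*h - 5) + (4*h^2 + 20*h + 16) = 5*h^2 + 24*h + 11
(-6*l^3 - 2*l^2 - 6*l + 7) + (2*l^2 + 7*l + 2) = -6*l^3 + l + 9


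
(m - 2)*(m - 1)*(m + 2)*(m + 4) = m^4 + 3*m^3 - 8*m^2 - 12*m + 16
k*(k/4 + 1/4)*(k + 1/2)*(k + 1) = k^4/4 + 5*k^3/8 + k^2/2 + k/8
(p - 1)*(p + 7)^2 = p^3 + 13*p^2 + 35*p - 49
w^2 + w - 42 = (w - 6)*(w + 7)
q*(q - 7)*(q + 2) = q^3 - 5*q^2 - 14*q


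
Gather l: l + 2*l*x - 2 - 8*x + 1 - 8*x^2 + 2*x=l*(2*x + 1) - 8*x^2 - 6*x - 1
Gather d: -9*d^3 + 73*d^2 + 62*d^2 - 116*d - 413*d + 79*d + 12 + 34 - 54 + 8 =-9*d^3 + 135*d^2 - 450*d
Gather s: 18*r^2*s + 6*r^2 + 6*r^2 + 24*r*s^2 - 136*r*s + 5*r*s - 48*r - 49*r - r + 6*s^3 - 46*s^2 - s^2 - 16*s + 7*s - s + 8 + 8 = 12*r^2 - 98*r + 6*s^3 + s^2*(24*r - 47) + s*(18*r^2 - 131*r - 10) + 16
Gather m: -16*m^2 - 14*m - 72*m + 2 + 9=-16*m^2 - 86*m + 11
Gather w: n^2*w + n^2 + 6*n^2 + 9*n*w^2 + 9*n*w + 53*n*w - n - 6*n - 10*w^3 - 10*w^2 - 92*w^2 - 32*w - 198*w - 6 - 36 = 7*n^2 - 7*n - 10*w^3 + w^2*(9*n - 102) + w*(n^2 + 62*n - 230) - 42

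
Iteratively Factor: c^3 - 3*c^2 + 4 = (c - 2)*(c^2 - c - 2) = (c - 2)*(c + 1)*(c - 2)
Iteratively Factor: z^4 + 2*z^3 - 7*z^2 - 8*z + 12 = (z + 3)*(z^3 - z^2 - 4*z + 4) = (z + 2)*(z + 3)*(z^2 - 3*z + 2) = (z - 2)*(z + 2)*(z + 3)*(z - 1)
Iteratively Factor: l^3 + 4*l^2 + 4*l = (l + 2)*(l^2 + 2*l) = l*(l + 2)*(l + 2)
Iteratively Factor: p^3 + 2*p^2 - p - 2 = (p - 1)*(p^2 + 3*p + 2) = (p - 1)*(p + 1)*(p + 2)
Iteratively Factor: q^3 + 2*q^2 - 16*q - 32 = (q - 4)*(q^2 + 6*q + 8) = (q - 4)*(q + 2)*(q + 4)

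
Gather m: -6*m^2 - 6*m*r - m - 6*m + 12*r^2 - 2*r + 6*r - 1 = -6*m^2 + m*(-6*r - 7) + 12*r^2 + 4*r - 1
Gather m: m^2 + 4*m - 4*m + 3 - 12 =m^2 - 9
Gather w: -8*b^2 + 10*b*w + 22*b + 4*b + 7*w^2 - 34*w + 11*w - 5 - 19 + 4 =-8*b^2 + 26*b + 7*w^2 + w*(10*b - 23) - 20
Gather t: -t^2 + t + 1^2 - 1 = -t^2 + t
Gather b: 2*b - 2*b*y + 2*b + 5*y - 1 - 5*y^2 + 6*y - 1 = b*(4 - 2*y) - 5*y^2 + 11*y - 2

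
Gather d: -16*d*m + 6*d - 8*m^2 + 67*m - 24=d*(6 - 16*m) - 8*m^2 + 67*m - 24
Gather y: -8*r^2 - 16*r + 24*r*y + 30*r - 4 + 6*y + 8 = -8*r^2 + 14*r + y*(24*r + 6) + 4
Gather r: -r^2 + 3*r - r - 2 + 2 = -r^2 + 2*r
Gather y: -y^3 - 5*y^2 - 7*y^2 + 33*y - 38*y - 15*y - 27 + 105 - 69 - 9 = -y^3 - 12*y^2 - 20*y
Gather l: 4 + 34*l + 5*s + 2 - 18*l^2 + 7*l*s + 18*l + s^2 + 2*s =-18*l^2 + l*(7*s + 52) + s^2 + 7*s + 6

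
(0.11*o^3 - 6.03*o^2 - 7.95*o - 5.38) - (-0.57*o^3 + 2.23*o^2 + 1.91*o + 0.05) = 0.68*o^3 - 8.26*o^2 - 9.86*o - 5.43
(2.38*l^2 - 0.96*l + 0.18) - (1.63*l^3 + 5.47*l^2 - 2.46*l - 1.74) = -1.63*l^3 - 3.09*l^2 + 1.5*l + 1.92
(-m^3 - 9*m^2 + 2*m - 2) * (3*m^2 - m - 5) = -3*m^5 - 26*m^4 + 20*m^3 + 37*m^2 - 8*m + 10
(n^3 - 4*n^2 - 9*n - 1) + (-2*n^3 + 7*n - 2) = -n^3 - 4*n^2 - 2*n - 3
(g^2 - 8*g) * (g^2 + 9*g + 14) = g^4 + g^3 - 58*g^2 - 112*g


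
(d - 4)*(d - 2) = d^2 - 6*d + 8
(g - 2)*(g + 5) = g^2 + 3*g - 10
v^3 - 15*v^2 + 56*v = v*(v - 8)*(v - 7)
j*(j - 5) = j^2 - 5*j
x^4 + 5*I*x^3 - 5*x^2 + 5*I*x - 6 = (x - I)*(x + I)*(x + 2*I)*(x + 3*I)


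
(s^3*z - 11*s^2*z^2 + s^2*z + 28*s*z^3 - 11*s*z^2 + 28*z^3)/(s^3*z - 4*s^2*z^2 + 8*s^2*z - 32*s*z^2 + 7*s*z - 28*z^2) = (s - 7*z)/(s + 7)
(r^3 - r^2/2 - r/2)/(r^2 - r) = r + 1/2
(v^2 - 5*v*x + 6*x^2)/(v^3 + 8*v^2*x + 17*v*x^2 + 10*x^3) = (v^2 - 5*v*x + 6*x^2)/(v^3 + 8*v^2*x + 17*v*x^2 + 10*x^3)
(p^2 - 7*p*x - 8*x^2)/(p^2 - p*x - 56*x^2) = (p + x)/(p + 7*x)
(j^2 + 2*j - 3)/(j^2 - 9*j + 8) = (j + 3)/(j - 8)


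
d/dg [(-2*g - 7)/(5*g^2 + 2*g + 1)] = 2*(5*g^2 + 35*g + 6)/(25*g^4 + 20*g^3 + 14*g^2 + 4*g + 1)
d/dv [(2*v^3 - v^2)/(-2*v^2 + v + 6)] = v*(-4*v^3 + 4*v^2 + 35*v - 12)/(4*v^4 - 4*v^3 - 23*v^2 + 12*v + 36)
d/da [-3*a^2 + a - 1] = 1 - 6*a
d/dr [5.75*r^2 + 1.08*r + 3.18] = 11.5*r + 1.08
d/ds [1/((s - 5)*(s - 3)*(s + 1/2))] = 4*(-3*s^2 + 15*s - 11)/(4*s^6 - 60*s^5 + 313*s^4 - 600*s^3 + 34*s^2 + 660*s + 225)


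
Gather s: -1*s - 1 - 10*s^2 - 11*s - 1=-10*s^2 - 12*s - 2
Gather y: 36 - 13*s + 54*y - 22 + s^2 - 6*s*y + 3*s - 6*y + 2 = s^2 - 10*s + y*(48 - 6*s) + 16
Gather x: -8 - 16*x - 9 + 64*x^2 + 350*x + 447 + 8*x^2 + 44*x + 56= 72*x^2 + 378*x + 486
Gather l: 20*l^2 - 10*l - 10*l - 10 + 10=20*l^2 - 20*l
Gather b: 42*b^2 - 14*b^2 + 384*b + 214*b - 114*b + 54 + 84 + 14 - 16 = 28*b^2 + 484*b + 136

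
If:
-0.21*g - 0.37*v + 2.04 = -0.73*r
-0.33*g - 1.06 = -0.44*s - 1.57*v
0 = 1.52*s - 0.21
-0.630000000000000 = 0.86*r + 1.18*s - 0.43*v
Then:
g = 6.46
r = 0.08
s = 0.14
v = 1.99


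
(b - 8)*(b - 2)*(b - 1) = b^3 - 11*b^2 + 26*b - 16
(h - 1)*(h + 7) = h^2 + 6*h - 7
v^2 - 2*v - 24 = (v - 6)*(v + 4)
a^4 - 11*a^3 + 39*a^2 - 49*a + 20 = (a - 5)*(a - 4)*(a - 1)^2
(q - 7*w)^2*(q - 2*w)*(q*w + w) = q^4*w - 16*q^3*w^2 + q^3*w + 77*q^2*w^3 - 16*q^2*w^2 - 98*q*w^4 + 77*q*w^3 - 98*w^4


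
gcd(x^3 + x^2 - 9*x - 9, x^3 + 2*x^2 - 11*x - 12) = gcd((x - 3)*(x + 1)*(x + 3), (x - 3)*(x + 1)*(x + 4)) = x^2 - 2*x - 3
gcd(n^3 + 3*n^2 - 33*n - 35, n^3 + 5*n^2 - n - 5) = n + 1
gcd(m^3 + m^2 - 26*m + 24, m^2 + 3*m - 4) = m - 1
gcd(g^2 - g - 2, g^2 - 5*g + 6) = g - 2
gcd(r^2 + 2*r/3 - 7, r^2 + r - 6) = r + 3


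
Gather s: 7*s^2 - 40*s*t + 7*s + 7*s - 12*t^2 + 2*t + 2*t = 7*s^2 + s*(14 - 40*t) - 12*t^2 + 4*t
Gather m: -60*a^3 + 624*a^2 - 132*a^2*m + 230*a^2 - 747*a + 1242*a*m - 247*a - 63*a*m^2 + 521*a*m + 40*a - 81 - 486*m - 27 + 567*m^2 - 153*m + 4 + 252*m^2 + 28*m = -60*a^3 + 854*a^2 - 954*a + m^2*(819 - 63*a) + m*(-132*a^2 + 1763*a - 611) - 104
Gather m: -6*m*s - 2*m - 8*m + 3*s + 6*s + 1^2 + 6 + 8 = m*(-6*s - 10) + 9*s + 15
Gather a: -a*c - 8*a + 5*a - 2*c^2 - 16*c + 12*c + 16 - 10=a*(-c - 3) - 2*c^2 - 4*c + 6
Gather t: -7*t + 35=35 - 7*t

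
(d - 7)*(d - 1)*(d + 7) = d^3 - d^2 - 49*d + 49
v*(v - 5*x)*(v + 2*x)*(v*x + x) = v^4*x - 3*v^3*x^2 + v^3*x - 10*v^2*x^3 - 3*v^2*x^2 - 10*v*x^3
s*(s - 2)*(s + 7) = s^3 + 5*s^2 - 14*s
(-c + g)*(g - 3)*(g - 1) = -c*g^2 + 4*c*g - 3*c + g^3 - 4*g^2 + 3*g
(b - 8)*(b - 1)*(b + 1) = b^3 - 8*b^2 - b + 8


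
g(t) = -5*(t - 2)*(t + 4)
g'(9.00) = -100.00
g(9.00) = -455.00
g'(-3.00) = 20.00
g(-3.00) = 25.00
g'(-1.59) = 5.90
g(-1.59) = 43.26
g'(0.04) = -10.40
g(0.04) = 39.59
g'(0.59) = -15.90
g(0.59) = 32.36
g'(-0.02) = -9.80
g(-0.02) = 40.20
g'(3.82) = -48.20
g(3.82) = -71.16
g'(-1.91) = 9.10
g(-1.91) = 40.86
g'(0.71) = -17.10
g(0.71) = 30.38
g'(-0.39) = -6.10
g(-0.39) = 43.14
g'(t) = -10*t - 10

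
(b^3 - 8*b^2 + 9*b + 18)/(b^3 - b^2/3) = 3*(b^3 - 8*b^2 + 9*b + 18)/(b^2*(3*b - 1))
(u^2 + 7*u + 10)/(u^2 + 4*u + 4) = (u + 5)/(u + 2)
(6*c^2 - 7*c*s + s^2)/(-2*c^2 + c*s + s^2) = (-6*c + s)/(2*c + s)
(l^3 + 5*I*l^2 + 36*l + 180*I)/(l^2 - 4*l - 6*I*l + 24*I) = (l^2 + 11*I*l - 30)/(l - 4)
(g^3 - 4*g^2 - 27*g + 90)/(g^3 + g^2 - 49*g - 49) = (g^3 - 4*g^2 - 27*g + 90)/(g^3 + g^2 - 49*g - 49)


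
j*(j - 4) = j^2 - 4*j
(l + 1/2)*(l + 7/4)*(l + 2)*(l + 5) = l^4 + 37*l^3/4 + 213*l^2/8 + 229*l/8 + 35/4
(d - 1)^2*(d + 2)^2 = d^4 + 2*d^3 - 3*d^2 - 4*d + 4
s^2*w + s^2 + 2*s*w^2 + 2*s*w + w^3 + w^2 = (s + w)^2*(w + 1)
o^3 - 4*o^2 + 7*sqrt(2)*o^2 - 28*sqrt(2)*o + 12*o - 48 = (o - 4)*(o + sqrt(2))*(o + 6*sqrt(2))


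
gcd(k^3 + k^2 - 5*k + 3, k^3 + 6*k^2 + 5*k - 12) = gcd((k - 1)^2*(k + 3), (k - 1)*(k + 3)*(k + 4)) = k^2 + 2*k - 3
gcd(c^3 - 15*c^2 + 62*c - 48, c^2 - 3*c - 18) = c - 6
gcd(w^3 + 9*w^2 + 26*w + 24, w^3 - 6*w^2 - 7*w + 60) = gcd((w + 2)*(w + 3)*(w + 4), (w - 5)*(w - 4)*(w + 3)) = w + 3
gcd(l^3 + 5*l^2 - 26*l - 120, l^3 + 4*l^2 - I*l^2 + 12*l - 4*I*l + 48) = l + 4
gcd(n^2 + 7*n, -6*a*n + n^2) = n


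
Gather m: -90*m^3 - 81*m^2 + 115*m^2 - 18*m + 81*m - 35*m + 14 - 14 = -90*m^3 + 34*m^2 + 28*m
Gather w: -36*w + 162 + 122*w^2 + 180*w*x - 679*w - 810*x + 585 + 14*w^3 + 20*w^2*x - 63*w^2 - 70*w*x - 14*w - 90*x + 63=14*w^3 + w^2*(20*x + 59) + w*(110*x - 729) - 900*x + 810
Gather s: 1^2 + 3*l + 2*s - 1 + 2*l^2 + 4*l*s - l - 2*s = 2*l^2 + 4*l*s + 2*l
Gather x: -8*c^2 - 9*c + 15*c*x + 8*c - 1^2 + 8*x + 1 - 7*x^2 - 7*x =-8*c^2 - c - 7*x^2 + x*(15*c + 1)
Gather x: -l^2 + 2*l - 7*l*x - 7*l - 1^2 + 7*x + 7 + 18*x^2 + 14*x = -l^2 - 5*l + 18*x^2 + x*(21 - 7*l) + 6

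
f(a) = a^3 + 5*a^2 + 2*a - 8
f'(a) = 3*a^2 + 10*a + 2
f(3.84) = 130.03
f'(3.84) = 84.64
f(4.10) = 153.17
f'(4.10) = 93.43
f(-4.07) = -0.73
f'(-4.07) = 10.99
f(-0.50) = -7.88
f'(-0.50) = -2.25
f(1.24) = 4.07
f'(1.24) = 19.01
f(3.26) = 86.30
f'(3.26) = 66.48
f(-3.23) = 4.01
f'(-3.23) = 1.00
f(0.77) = -3.04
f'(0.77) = 11.48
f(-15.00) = -2288.00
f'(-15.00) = 527.00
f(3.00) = 70.00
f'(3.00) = 59.00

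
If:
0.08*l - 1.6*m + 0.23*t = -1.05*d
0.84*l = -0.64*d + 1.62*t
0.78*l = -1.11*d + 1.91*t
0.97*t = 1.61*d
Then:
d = 0.00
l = 0.00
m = 0.00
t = 0.00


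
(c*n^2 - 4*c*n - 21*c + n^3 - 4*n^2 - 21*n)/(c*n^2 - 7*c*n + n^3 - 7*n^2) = (n + 3)/n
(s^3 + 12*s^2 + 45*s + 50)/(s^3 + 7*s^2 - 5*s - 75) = (s + 2)/(s - 3)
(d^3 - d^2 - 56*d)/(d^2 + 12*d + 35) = d*(d - 8)/(d + 5)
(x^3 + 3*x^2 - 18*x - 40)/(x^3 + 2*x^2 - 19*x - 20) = (x + 2)/(x + 1)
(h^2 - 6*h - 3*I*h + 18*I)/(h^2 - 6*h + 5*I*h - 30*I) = (h - 3*I)/(h + 5*I)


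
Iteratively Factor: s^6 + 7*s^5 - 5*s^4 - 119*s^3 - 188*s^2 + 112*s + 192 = (s + 4)*(s^5 + 3*s^4 - 17*s^3 - 51*s^2 + 16*s + 48) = (s + 1)*(s + 4)*(s^4 + 2*s^3 - 19*s^2 - 32*s + 48) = (s + 1)*(s + 3)*(s + 4)*(s^3 - s^2 - 16*s + 16) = (s + 1)*(s + 3)*(s + 4)^2*(s^2 - 5*s + 4) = (s - 4)*(s + 1)*(s + 3)*(s + 4)^2*(s - 1)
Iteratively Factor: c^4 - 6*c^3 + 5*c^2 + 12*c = (c + 1)*(c^3 - 7*c^2 + 12*c) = (c - 3)*(c + 1)*(c^2 - 4*c) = c*(c - 3)*(c + 1)*(c - 4)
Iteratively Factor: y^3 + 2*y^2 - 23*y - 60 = (y - 5)*(y^2 + 7*y + 12) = (y - 5)*(y + 4)*(y + 3)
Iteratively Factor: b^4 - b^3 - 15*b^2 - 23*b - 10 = (b - 5)*(b^3 + 4*b^2 + 5*b + 2) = (b - 5)*(b + 1)*(b^2 + 3*b + 2) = (b - 5)*(b + 1)^2*(b + 2)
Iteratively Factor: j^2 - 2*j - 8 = (j + 2)*(j - 4)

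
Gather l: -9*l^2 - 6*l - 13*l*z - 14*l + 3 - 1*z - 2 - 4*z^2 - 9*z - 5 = -9*l^2 + l*(-13*z - 20) - 4*z^2 - 10*z - 4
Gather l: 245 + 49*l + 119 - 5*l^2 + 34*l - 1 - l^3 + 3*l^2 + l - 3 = -l^3 - 2*l^2 + 84*l + 360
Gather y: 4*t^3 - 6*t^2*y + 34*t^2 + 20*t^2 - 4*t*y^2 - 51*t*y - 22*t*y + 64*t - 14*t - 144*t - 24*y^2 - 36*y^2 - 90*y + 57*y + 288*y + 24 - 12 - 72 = 4*t^3 + 54*t^2 - 94*t + y^2*(-4*t - 60) + y*(-6*t^2 - 73*t + 255) - 60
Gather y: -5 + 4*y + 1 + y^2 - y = y^2 + 3*y - 4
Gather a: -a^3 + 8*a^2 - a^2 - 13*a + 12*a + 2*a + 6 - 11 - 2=-a^3 + 7*a^2 + a - 7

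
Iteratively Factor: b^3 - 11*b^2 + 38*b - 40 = (b - 4)*(b^2 - 7*b + 10) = (b - 4)*(b - 2)*(b - 5)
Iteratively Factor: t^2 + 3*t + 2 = (t + 1)*(t + 2)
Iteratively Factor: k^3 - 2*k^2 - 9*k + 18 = (k - 2)*(k^2 - 9) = (k - 2)*(k + 3)*(k - 3)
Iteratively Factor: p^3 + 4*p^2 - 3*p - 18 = (p - 2)*(p^2 + 6*p + 9) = (p - 2)*(p + 3)*(p + 3)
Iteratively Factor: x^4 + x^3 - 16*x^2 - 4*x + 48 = (x + 4)*(x^3 - 3*x^2 - 4*x + 12) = (x - 3)*(x + 4)*(x^2 - 4) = (x - 3)*(x + 2)*(x + 4)*(x - 2)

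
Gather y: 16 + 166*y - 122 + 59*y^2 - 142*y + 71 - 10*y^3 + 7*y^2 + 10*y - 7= -10*y^3 + 66*y^2 + 34*y - 42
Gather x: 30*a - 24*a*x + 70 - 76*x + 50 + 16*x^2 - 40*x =30*a + 16*x^2 + x*(-24*a - 116) + 120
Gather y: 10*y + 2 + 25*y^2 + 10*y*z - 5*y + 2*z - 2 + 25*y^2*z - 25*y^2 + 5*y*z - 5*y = 25*y^2*z + 15*y*z + 2*z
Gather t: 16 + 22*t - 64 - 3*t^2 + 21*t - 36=-3*t^2 + 43*t - 84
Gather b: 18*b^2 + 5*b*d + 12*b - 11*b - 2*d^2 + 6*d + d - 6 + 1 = 18*b^2 + b*(5*d + 1) - 2*d^2 + 7*d - 5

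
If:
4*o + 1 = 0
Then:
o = -1/4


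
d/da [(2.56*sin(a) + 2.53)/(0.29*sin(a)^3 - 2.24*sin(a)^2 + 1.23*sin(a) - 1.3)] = (-1.4848*sin(a)^3 + 3.5333*sin(a)^2 + 11.3344*sin(a) - 6.4399)*cos(a)/(0.0841*sin(a)^6 - 1.2992*sin(a)^5 + 5.731*sin(a)^4 - 6.2644*sin(a)^3 + 7.3369*sin(a)^2 - 3.198*sin(a) + 1.69)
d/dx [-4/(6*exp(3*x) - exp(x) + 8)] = (72*exp(2*x) - 4)*exp(x)/(6*exp(3*x) - exp(x) + 8)^2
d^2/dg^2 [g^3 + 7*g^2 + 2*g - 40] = 6*g + 14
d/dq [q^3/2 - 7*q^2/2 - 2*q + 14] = 3*q^2/2 - 7*q - 2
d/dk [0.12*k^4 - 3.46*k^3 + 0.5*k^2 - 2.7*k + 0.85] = 0.48*k^3 - 10.38*k^2 + 1.0*k - 2.7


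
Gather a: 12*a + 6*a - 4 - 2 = 18*a - 6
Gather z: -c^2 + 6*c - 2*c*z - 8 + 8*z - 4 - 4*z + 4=-c^2 + 6*c + z*(4 - 2*c) - 8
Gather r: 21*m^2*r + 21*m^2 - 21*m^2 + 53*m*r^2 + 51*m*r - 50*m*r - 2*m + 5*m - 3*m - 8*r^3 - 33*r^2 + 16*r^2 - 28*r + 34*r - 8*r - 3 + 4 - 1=-8*r^3 + r^2*(53*m - 17) + r*(21*m^2 + m - 2)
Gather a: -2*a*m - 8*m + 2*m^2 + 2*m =-2*a*m + 2*m^2 - 6*m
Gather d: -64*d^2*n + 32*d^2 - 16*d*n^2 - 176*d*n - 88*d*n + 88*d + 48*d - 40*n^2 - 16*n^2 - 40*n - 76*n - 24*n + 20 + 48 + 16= d^2*(32 - 64*n) + d*(-16*n^2 - 264*n + 136) - 56*n^2 - 140*n + 84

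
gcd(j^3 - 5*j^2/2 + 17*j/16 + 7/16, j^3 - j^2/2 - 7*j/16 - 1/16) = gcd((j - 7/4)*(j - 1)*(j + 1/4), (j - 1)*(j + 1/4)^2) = j^2 - 3*j/4 - 1/4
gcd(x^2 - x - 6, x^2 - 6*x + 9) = x - 3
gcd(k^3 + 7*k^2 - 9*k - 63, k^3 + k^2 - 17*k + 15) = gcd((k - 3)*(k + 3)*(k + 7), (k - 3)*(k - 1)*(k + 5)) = k - 3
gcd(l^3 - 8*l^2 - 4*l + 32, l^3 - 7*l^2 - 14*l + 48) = l^2 - 10*l + 16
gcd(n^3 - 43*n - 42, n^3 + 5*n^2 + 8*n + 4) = n + 1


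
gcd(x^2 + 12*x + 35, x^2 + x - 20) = x + 5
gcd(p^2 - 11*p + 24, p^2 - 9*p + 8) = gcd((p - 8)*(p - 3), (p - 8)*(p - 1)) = p - 8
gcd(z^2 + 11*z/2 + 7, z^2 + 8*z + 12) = z + 2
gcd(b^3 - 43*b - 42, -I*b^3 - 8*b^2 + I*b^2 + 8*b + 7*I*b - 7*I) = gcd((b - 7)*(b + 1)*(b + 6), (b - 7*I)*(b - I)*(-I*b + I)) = 1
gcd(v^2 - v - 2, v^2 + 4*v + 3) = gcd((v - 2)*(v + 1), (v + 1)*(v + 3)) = v + 1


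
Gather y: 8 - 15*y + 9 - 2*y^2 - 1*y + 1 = -2*y^2 - 16*y + 18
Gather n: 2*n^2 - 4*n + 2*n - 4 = 2*n^2 - 2*n - 4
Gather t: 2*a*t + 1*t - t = 2*a*t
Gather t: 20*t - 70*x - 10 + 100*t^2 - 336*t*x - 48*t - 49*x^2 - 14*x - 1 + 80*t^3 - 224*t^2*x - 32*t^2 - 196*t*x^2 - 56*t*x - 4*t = 80*t^3 + t^2*(68 - 224*x) + t*(-196*x^2 - 392*x - 32) - 49*x^2 - 84*x - 11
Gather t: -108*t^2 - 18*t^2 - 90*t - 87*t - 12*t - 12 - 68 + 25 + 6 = -126*t^2 - 189*t - 49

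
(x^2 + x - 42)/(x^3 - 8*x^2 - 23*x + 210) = (x + 7)/(x^2 - 2*x - 35)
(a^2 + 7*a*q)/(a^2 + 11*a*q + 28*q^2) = a/(a + 4*q)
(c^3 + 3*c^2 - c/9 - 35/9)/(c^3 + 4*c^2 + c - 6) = (c^2 + 4*c + 35/9)/(c^2 + 5*c + 6)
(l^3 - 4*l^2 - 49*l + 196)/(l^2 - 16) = (l^2 - 49)/(l + 4)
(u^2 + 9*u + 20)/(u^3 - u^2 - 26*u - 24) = (u + 5)/(u^2 - 5*u - 6)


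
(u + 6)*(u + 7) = u^2 + 13*u + 42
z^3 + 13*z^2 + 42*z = z*(z + 6)*(z + 7)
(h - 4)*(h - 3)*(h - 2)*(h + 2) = h^4 - 7*h^3 + 8*h^2 + 28*h - 48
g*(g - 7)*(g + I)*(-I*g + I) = -I*g^4 + g^3 + 8*I*g^3 - 8*g^2 - 7*I*g^2 + 7*g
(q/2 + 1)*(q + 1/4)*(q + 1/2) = q^3/2 + 11*q^2/8 + 13*q/16 + 1/8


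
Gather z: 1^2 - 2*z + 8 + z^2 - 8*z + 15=z^2 - 10*z + 24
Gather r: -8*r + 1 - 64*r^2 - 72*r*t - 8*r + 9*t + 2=-64*r^2 + r*(-72*t - 16) + 9*t + 3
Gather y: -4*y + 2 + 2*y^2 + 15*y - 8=2*y^2 + 11*y - 6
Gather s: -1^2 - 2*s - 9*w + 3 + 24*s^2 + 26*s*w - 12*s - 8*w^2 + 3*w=24*s^2 + s*(26*w - 14) - 8*w^2 - 6*w + 2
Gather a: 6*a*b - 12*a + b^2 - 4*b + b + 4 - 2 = a*(6*b - 12) + b^2 - 3*b + 2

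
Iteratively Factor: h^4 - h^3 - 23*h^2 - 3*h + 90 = (h + 3)*(h^3 - 4*h^2 - 11*h + 30) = (h - 2)*(h + 3)*(h^2 - 2*h - 15) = (h - 2)*(h + 3)^2*(h - 5)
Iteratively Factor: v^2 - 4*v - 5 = (v - 5)*(v + 1)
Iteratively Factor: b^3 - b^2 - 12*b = (b - 4)*(b^2 + 3*b) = b*(b - 4)*(b + 3)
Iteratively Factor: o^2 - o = (o - 1)*(o)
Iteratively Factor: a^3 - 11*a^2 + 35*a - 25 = (a - 5)*(a^2 - 6*a + 5) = (a - 5)^2*(a - 1)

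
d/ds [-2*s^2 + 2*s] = 2 - 4*s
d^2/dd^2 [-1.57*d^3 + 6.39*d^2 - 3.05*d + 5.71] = 12.78 - 9.42*d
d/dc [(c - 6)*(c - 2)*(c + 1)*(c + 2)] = 4*c^3 - 15*c^2 - 20*c + 20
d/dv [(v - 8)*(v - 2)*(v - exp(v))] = (1 - exp(v))*(v - 8)*(v - 2) + (v - 8)*(v - exp(v)) + (v - 2)*(v - exp(v))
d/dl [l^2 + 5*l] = 2*l + 5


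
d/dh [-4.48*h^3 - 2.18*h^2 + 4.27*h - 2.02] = -13.44*h^2 - 4.36*h + 4.27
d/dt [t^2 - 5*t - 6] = 2*t - 5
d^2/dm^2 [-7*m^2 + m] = -14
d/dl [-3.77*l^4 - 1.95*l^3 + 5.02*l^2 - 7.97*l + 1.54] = -15.08*l^3 - 5.85*l^2 + 10.04*l - 7.97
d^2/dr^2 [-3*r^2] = -6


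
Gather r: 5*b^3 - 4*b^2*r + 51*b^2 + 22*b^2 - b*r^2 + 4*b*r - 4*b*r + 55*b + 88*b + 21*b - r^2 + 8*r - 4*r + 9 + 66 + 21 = 5*b^3 + 73*b^2 + 164*b + r^2*(-b - 1) + r*(4 - 4*b^2) + 96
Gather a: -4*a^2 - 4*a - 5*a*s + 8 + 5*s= -4*a^2 + a*(-5*s - 4) + 5*s + 8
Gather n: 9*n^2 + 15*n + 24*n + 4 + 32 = 9*n^2 + 39*n + 36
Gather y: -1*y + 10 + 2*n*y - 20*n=-20*n + y*(2*n - 1) + 10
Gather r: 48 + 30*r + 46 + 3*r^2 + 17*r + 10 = 3*r^2 + 47*r + 104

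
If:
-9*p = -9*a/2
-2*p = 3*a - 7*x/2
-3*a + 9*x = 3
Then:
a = 7/17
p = 7/34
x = 8/17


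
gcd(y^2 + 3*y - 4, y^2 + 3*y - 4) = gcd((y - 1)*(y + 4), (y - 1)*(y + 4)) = y^2 + 3*y - 4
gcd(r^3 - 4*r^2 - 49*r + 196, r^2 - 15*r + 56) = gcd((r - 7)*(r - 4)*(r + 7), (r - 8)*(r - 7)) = r - 7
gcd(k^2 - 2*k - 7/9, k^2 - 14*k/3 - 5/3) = k + 1/3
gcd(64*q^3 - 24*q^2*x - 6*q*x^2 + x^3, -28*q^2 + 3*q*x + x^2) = 1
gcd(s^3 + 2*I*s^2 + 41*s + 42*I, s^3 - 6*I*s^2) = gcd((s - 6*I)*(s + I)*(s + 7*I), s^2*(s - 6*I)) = s - 6*I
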